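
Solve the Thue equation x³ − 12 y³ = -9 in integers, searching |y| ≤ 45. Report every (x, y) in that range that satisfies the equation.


The equation is x³ - 12y³ = -9. For fixed y, x³ = 12·y³ − 9, so a solution requires the RHS to be a perfect cube.
Strategy: iterate y from -45 to 45, compute RHS = 12·y³ − 9, and check whether it is a (positive or negative) perfect cube.
Check small values of y:
  y = 0: RHS = -9 is not a perfect cube.
  y = 1: RHS = 3 is not a perfect cube.
  y = -1: RHS = -21 is not a perfect cube.
  y = 2: RHS = 87 is not a perfect cube.
  y = -2: RHS = -105 is not a perfect cube.
  y = 3: RHS = 315 is not a perfect cube.
  y = -3: RHS = -333 is not a perfect cube.
Continuing the search up to |y| = 45 finds no solutions either.
No (x, y) in the scanned range satisfies the equation.

No integer solutions with |y| ≤ 45.


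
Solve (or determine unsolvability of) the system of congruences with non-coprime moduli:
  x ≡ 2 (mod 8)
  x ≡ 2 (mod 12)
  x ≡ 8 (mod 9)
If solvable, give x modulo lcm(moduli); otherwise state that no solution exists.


Moduli 8, 12, 9 are not pairwise coprime, so CRT works modulo lcm(m_i) when all pairwise compatibility conditions hold.
Pairwise compatibility: gcd(m_i, m_j) must divide a_i - a_j for every pair.
Merge one congruence at a time:
  Start: x ≡ 2 (mod 8).
  Combine with x ≡ 2 (mod 12): gcd(8, 12) = 4; 2 - 2 = 0, which IS divisible by 4, so compatible.
    Write x = 2 + 8·t and substitute into x ≡ 2 (mod 12): 8·t ≡ 2 − 2 = 0 (mod 12).
    Divide the congruence (and modulus) by g = 4: 2·t ≡ 0 (mod 3).
    The inverse of 2 mod 3 is 2 (since 2·2 = 4 = 1·3 + 1), so t ≡ 2·0 = 0 ≡ 0 (mod 3).
    Then x = 2 + 8·0 = 2, valid modulo lcm(8, 12) = 24: x ≡ 2 (mod 24).
  Combine with x ≡ 8 (mod 9): gcd(24, 9) = 3; 8 - 2 = 6, which IS divisible by 3, so compatible.
    Write x = 2 + 24·t and substitute into x ≡ 8 (mod 9): 24·t ≡ 8 − 2 = 6 (mod 9).
    Divide the congruence (and modulus) by g = 3: 8·t ≡ 2 (mod 3).
    Reduce coefficients mod 3: 2·t ≡ 2 (mod 3).
    The inverse of 2 mod 3 is 2 (since 2·2 = 4 = 1·3 + 1), so t ≡ 2·2 = 4 ≡ 1 (mod 3).
    Then x = 2 + 24·1 = 26, valid modulo lcm(24, 9) = 72: x ≡ 26 (mod 72).
Verify: 26 mod 8 = 2, 26 mod 12 = 2, 26 mod 9 = 8.

x ≡ 26 (mod 72).


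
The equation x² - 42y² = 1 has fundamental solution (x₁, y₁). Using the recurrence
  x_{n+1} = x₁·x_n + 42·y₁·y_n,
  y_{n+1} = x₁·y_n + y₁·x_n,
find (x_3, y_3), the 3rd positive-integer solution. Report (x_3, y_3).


Step 1: Find the fundamental solution (x₁, y₁) of x² - 42y² = 1.
  Expand √42 as a continued fraction. a₀ = ⌊√42⌋ = 6; iterate m_{k+1} = d_k·a_k − m_k, d_{k+1} = (42 − m_{k+1}²)/d_k, a_{k+1} = ⌊(a₀ + m_{k+1})/d_{k+1}⌋ (starting m₀ = 0, d₀ = 1), with convergents p_k = a_k·p_{k-1} + p_{k-2}, q_k = a_k·q_{k-1} + q_{k-2} (p₋₁ = 1, q₋₁ = 0):
  k = 0: a₀ = 6; p₀/q₀ = 6/1; p₀² − 42·q₀² = 36 − 42 = -6.
  k = 1: m = 6, d = 6, a = ⌊(6 + 6)/6⌋ = 2; p/q = (2·6 + 1)/(2·1 + 0) = 13/2; p² − 42·q² = 169 − 168 = 1.
  The first convergent with p² − 42·q² = 1 gives the fundamental solution (x₁, y₁) = (13, 2).
Step 2: Apply the recurrence (x_{n+1}, y_{n+1}) = (x₁x_n + 42y₁y_n, x₁y_n + y₁x_n) repeatedly.
  From (x_1, y_1) = (13, 2): x_2 = 13·13 + 42·2·2 = 337; y_2 = 13·2 + 2·13 = 52.
  From (x_2, y_2) = (337, 52): x_3 = 13·337 + 42·2·52 = 8749; y_3 = 13·52 + 2·337 = 1350.
Step 3: Verify x_3² - 42·y_3² = 76545001 - 76545000 = 1 (should be 1). ✓

(x_1, y_1) = (13, 2); (x_3, y_3) = (8749, 1350).


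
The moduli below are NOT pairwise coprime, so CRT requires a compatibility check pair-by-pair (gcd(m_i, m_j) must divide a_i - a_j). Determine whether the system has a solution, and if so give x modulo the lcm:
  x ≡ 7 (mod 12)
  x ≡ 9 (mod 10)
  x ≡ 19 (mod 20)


Moduli 12, 10, 20 are not pairwise coprime, so CRT works modulo lcm(m_i) when all pairwise compatibility conditions hold.
Pairwise compatibility: gcd(m_i, m_j) must divide a_i - a_j for every pair.
Merge one congruence at a time:
  Start: x ≡ 7 (mod 12).
  Combine with x ≡ 9 (mod 10): gcd(12, 10) = 2; 9 - 7 = 2, which IS divisible by 2, so compatible.
    Write x = 7 + 12·t and substitute into x ≡ 9 (mod 10): 12·t ≡ 9 − 7 = 2 (mod 10).
    Divide the congruence (and modulus) by g = 2: 6·t ≡ 1 (mod 5).
    Reduce coefficients mod 5: 1·t ≡ 1 (mod 5).
    So t ≡ 1 (mod 5).
    Then x = 7 + 12·1 = 19, valid modulo lcm(12, 10) = 60: x ≡ 19 (mod 60).
  Combine with x ≡ 19 (mod 20): gcd(60, 20) = 20; 19 - 19 = 0, which IS divisible by 20, so compatible.
    Write x = 19 + 60·t and substitute into x ≡ 19 (mod 20): 60·t ≡ 19 − 19 = 0 (mod 20).
    Divide the congruence (and modulus) by g = 20: 3·t ≡ 0 (mod 1).
    Modulo 1 every t works; take t = 0.
    Then x = 19 + 60·0 = 19, valid modulo lcm(60, 20) = 60: x ≡ 19 (mod 60).
Verify: 19 mod 12 = 7, 19 mod 10 = 9, 19 mod 20 = 19.

x ≡ 19 (mod 60).


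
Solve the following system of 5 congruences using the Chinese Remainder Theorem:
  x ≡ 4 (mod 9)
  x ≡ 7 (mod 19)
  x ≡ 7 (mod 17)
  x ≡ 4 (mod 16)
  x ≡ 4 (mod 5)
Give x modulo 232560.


Product of moduli M = 9 · 19 · 17 · 16 · 5 = 232560.
Merge one congruence at a time:
  Start: x ≡ 4 (mod 9).
  Combine with x ≡ 7 (mod 19); new modulus lcm = 171.
    Write x = 4 + 9·t and substitute into x ≡ 7 (mod 19): 9·t ≡ 7 − 4 = 3 (mod 19).
    The inverse of 9 mod 19 is 17 (since 9·17 = 153 = 8·19 + 1), so t ≡ 17·3 = 51 ≡ 13 (mod 19).
    Then x = 4 + 9·13 = 121, valid modulo lcm(9, 19) = 171: x ≡ 121 (mod 171).
  Combine with x ≡ 7 (mod 17); new modulus lcm = 2907.
    Write x = 121 + 171·t and substitute into x ≡ 7 (mod 17): 171·t ≡ 7 − 121 = -114 (mod 17).
    Reduce coefficients mod 17: 1·t ≡ 5 (mod 17).
    So t ≡ 5 (mod 17).
    Then x = 121 + 171·5 = 976, valid modulo lcm(171, 17) = 2907: x ≡ 976 (mod 2907).
  Combine with x ≡ 4 (mod 16); new modulus lcm = 46512.
    Write x = 976 + 2907·t and substitute into x ≡ 4 (mod 16): 2907·t ≡ 4 − 976 = -972 (mod 16).
    Reduce coefficients mod 16: 11·t ≡ 4 (mod 16).
    The inverse of 11 mod 16 is 3 (since 11·3 = 33 = 2·16 + 1), so t ≡ 3·4 = 12 ≡ 12 (mod 16).
    Then x = 976 + 2907·12 = 35860, valid modulo lcm(2907, 16) = 46512: x ≡ 35860 (mod 46512).
  Combine with x ≡ 4 (mod 5); new modulus lcm = 232560.
    Write x = 35860 + 46512·t and substitute into x ≡ 4 (mod 5): 46512·t ≡ 4 − 35860 = -35856 (mod 5).
    Reduce coefficients mod 5: 2·t ≡ 4 (mod 5).
    The inverse of 2 mod 5 is 3 (since 2·3 = 6 = 1·5 + 1), so t ≡ 3·4 = 12 ≡ 2 (mod 5).
    Then x = 35860 + 46512·2 = 128884, valid modulo lcm(46512, 5) = 232560: x ≡ 128884 (mod 232560).
Verify against each original: 128884 mod 9 = 4, 128884 mod 19 = 7, 128884 mod 17 = 7, 128884 mod 16 = 4, 128884 mod 5 = 4.

x ≡ 128884 (mod 232560).


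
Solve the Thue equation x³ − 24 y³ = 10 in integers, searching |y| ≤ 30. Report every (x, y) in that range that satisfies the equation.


The equation is x³ - 24y³ = 10. For fixed y, x³ = 24·y³ + 10, so a solution requires the RHS to be a perfect cube.
Strategy: iterate y from -30 to 30, compute RHS = 24·y³ + 10, and check whether it is a (positive or negative) perfect cube.
Check small values of y:
  y = 0: RHS = 10 is not a perfect cube.
  y = 1: RHS = 34 is not a perfect cube.
  y = -1: RHS = -14 is not a perfect cube.
  y = 2: RHS = 202 is not a perfect cube.
  y = -2: RHS = -182 is not a perfect cube.
  y = 3: RHS = 658 is not a perfect cube.
  y = -3: RHS = -638 is not a perfect cube.
Continuing the search up to |y| = 30 finds no solutions either.
No (x, y) in the scanned range satisfies the equation.

No integer solutions with |y| ≤ 30.


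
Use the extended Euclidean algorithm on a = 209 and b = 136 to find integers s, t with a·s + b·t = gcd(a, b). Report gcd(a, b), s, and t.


Euclidean algorithm on (209, 136) — divide until remainder is 0:
  209 = 1 · 136 + 73
  136 = 1 · 73 + 63
  73 = 1 · 63 + 10
  63 = 6 · 10 + 3
  10 = 3 · 3 + 1
  3 = 3 · 1 + 0
gcd(209, 136) = 1.
Track Bezout coefficients alongside the remainders: start with r₀ = 209 = a·1 + b·0 (s = 1, t = 0) and r₁ = 136 = a·0 + b·1 (s = 0, t = 1); each new remainder r_{k+1} = r_{k-1} − q_k·r_k inherits s_{k+1} = s_{k-1} − q_k·s_k, t_{k+1} = t_{k-1} − q_k·t_k, so r_k = a·s_k + b·t_k at every step:
  q = 1: r = 73, s = 1 − 1·0 = 1, t = 0 − 1·1 = -1  (check: 209·1 + 136·(-1) = 73)
  q = 1: r = 63, s = 0 − 1·1 = -1, t = 1 − 1·(-1) = 2  (check: 209·(-1) + 136·2 = 63)
  q = 1: r = 10, s = 1 − 1·(-1) = 2, t = -1 − 1·2 = -3  (check: 209·2 + 136·(-3) = 10)
  q = 6: r = 3, s = -1 − 6·2 = -13, t = 2 − 6·(-3) = 20  (check: 209·(-13) + 136·20 = 3)
  q = 3: r = 1, s = 2 − 3·(-13) = 41, t = -3 − 3·20 = -63  (check: 209·41 + 136·(-63) = 1)
The row with r = 1 (the gcd) gives the Bezout coefficients s = 41, t = -63.
Result: 209 · (41) + 136 · (-63) = 1.

gcd(209, 136) = 1; s = 41, t = -63 (check: 209·41 + 136·(-63) = 1).


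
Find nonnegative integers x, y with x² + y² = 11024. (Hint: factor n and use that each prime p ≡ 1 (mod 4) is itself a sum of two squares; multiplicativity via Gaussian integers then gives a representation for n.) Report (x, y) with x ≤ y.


Step 1: Factor n = 11024 = 2^4 · 13 · 53.
Step 2: Check the mod-4 condition on each prime factor: 2 = 2 (special); 13 ≡ 1 (mod 4), exponent 1; 53 ≡ 1 (mod 4), exponent 1.
All primes ≡ 3 (mod 4) appear to even exponent (or don't appear), so by the two-squares theorem n IS expressible as a sum of two squares.
Step 3: Build a representation. Group n = k² · m with k = 4 and m = 13 · 53 = 689 (a product of primes ≡ 1 (mod 4)); a representation of m scales to one of n via (k·x)² + (k·y)² = k²(x² + y²). Each prime p ≡ 1 (mod 4) is itself a sum of two squares; find a² by testing p − a² for a perfect square:
  13: 13 − 1² = 12, 13 − 2² = 9 = 3² ⇒ 13 = 2² + 3².
  53: 53 − 1² = 52, 53 − 2² = 49 = 7² ⇒ 53 = 2² + 7².
  Combine using the Brahmagupta–Fibonacci identity (a² + b²)(c² + d²) = (ac − bd)² + (ad + bc)² = (ac + bd)² + (ad − bc)²:
  13 · 53 = 689: from (2² + 3²)(2² + 7²), take (2·2 − 3·7, 2·7 + 3·2) = (4 − 21, 14 + 6) = (-17, 20); dropping signs (only squares matter) gives (17, 20); check 17² + 20² = 289 + 400 = 689 ✓.
  Scale by k = 4: (4·17, 4·20) = (68, 80).
Step 4: Order so x ≤ y and verify: 68² + 80² = 4624 + 6400 = 11024 = n. ✓

n = 11024 = 68² + 80² (one valid representation with x ≤ y).


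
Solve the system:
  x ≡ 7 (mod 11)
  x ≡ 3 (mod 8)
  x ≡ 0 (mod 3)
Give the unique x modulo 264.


Moduli 11, 8, 3 are pairwise coprime; by CRT there is a unique solution modulo M = 11 · 8 · 3 = 264.
Solve pairwise, accumulating the modulus:
  Start with x ≡ 7 (mod 11).
  Combine with x ≡ 3 (mod 8): since gcd(11, 8) = 1, we get a unique residue mod 88.
    Write x = 7 + 11·t and substitute into x ≡ 3 (mod 8): 11·t ≡ 3 − 7 = -4 (mod 8).
    Reduce coefficients mod 8: 3·t ≡ 4 (mod 8).
    The inverse of 3 mod 8 is 3 (since 3·3 = 9 = 1·8 + 1), so t ≡ 3·4 = 12 ≡ 4 (mod 8).
    Then x = 7 + 11·4 = 51, valid modulo lcm(11, 8) = 88: x ≡ 51 (mod 88).
  Combine with x ≡ 0 (mod 3): since gcd(88, 3) = 1, we get a unique residue mod 264.
    Write x = 51 + 88·t and substitute into x ≡ 0 (mod 3): 88·t ≡ 0 − 51 = -51 (mod 3).
    Reduce coefficients mod 3: 1·t ≡ 0 (mod 3).
    So t ≡ 0 (mod 3).
    Then x = 51 + 88·0 = 51, valid modulo lcm(88, 3) = 264: x ≡ 51 (mod 264).
Verify: 51 mod 11 = 7 ✓, 51 mod 8 = 3 ✓, 51 mod 3 = 0 ✓.

x ≡ 51 (mod 264).


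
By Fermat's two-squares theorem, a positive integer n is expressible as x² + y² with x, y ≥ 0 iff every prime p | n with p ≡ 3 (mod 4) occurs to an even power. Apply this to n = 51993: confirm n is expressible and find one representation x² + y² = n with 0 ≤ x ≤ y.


Step 1: Factor n = 51993 = 3^2 · 53 · 109.
Step 2: Check the mod-4 condition on each prime factor: 3 ≡ 3 (mod 4), exponent 2 (must be even); 53 ≡ 1 (mod 4), exponent 1; 109 ≡ 1 (mod 4), exponent 1.
All primes ≡ 3 (mod 4) appear to even exponent (or don't appear), so by the two-squares theorem n IS expressible as a sum of two squares.
Step 3: Build a representation. Group n = k² · m with k = 3 and m = 53 · 109 = 5777 (a product of primes ≡ 1 (mod 4)); a representation of m scales to one of n via (k·x)² + (k·y)² = k²(x² + y²). Each prime p ≡ 1 (mod 4) is itself a sum of two squares; find a² by testing p − a² for a perfect square:
  53: 53 − 1² = 52, 53 − 2² = 49 = 7² ⇒ 53 = 2² + 7².
  109: 109 − 1² = 108, 109 − 2² = 105, 109 − 3² = 100 = 10² ⇒ 109 = 3² + 10².
  Combine using the Brahmagupta–Fibonacci identity (a² + b²)(c² + d²) = (ac − bd)² + (ad + bc)² = (ac + bd)² + (ad − bc)²:
  53 · 109 = 5777: from (2² + 7²)(3² + 10²), take (2·3 − 7·10, 2·10 + 7·3) = (6 − 70, 20 + 21) = (-64, 41); dropping signs (only squares matter) gives (64, 41); check 64² + 41² = 4096 + 1681 = 5777 ✓.
  Scale by k = 3: (3·64, 3·41) = (192, 123).
Step 4: Order so x ≤ y and verify: 123² + 192² = 15129 + 36864 = 51993 = n. ✓

n = 51993 = 123² + 192² (one valid representation with x ≤ y).


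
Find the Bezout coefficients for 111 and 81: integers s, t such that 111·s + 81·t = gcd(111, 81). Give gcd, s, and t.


Euclidean algorithm on (111, 81) — divide until remainder is 0:
  111 = 1 · 81 + 30
  81 = 2 · 30 + 21
  30 = 1 · 21 + 9
  21 = 2 · 9 + 3
  9 = 3 · 3 + 0
gcd(111, 81) = 3.
Track Bezout coefficients alongside the remainders: start with r₀ = 111 = a·1 + b·0 (s = 1, t = 0) and r₁ = 81 = a·0 + b·1 (s = 0, t = 1); each new remainder r_{k+1} = r_{k-1} − q_k·r_k inherits s_{k+1} = s_{k-1} − q_k·s_k, t_{k+1} = t_{k-1} − q_k·t_k, so r_k = a·s_k + b·t_k at every step:
  q = 1: r = 30, s = 1 − 1·0 = 1, t = 0 − 1·1 = -1  (check: 111·1 + 81·(-1) = 30)
  q = 2: r = 21, s = 0 − 2·1 = -2, t = 1 − 2·(-1) = 3  (check: 111·(-2) + 81·3 = 21)
  q = 1: r = 9, s = 1 − 1·(-2) = 3, t = -1 − 1·3 = -4  (check: 111·3 + 81·(-4) = 9)
  q = 2: r = 3, s = -2 − 2·3 = -8, t = 3 − 2·(-4) = 11  (check: 111·(-8) + 81·11 = 3)
The row with r = 3 (the gcd) gives the Bezout coefficients s = -8, t = 11.
Result: 111 · (-8) + 81 · (11) = 3.

gcd(111, 81) = 3; s = -8, t = 11 (check: 111·(-8) + 81·11 = 3).


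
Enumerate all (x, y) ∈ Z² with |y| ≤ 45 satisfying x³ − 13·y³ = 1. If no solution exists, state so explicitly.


The equation is x³ - 13y³ = 1. For fixed y, x³ = 13·y³ + 1, so a solution requires the RHS to be a perfect cube.
Strategy: iterate y from -45 to 45, compute RHS = 13·y³ + 1, and check whether it is a (positive or negative) perfect cube.
Check small values of y:
  y = 0: RHS = 1 = (1)³ ⇒ x = 1 works.
  y = 1: RHS = 14 is not a perfect cube.
  y = -1: RHS = -12 is not a perfect cube.
  y = 2: RHS = 105 is not a perfect cube.
  y = -2: RHS = -103 is not a perfect cube.
  y = 3: RHS = 352 is not a perfect cube.
  y = -3: RHS = -350 is not a perfect cube.
Continuing the search up to |y| = 45 finds no further solutions beyond those listed.
Collected solutions: (1, 0).

Solutions (with |y| ≤ 45): (1, 0).


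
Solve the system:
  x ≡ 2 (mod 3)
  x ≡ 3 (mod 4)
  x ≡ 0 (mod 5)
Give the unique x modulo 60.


Moduli 3, 4, 5 are pairwise coprime; by CRT there is a unique solution modulo M = 3 · 4 · 5 = 60.
Solve pairwise, accumulating the modulus:
  Start with x ≡ 2 (mod 3).
  Combine with x ≡ 3 (mod 4): since gcd(3, 4) = 1, we get a unique residue mod 12.
    Write x = 2 + 3·t and substitute into x ≡ 3 (mod 4): 3·t ≡ 3 − 2 = 1 (mod 4).
    The inverse of 3 mod 4 is 3 (since 3·3 = 9 = 2·4 + 1), so t ≡ 3·1 = 3 ≡ 3 (mod 4).
    Then x = 2 + 3·3 = 11, valid modulo lcm(3, 4) = 12: x ≡ 11 (mod 12).
  Combine with x ≡ 0 (mod 5): since gcd(12, 5) = 1, we get a unique residue mod 60.
    Write x = 11 + 12·t and substitute into x ≡ 0 (mod 5): 12·t ≡ 0 − 11 = -11 (mod 5).
    Reduce coefficients mod 5: 2·t ≡ 4 (mod 5).
    The inverse of 2 mod 5 is 3 (since 2·3 = 6 = 1·5 + 1), so t ≡ 3·4 = 12 ≡ 2 (mod 5).
    Then x = 11 + 12·2 = 35, valid modulo lcm(12, 5) = 60: x ≡ 35 (mod 60).
Verify: 35 mod 3 = 2 ✓, 35 mod 4 = 3 ✓, 35 mod 5 = 0 ✓.

x ≡ 35 (mod 60).


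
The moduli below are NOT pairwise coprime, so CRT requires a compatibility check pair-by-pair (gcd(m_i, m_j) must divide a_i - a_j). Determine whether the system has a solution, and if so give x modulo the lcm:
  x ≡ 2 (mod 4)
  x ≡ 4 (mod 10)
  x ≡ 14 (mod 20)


Moduli 4, 10, 20 are not pairwise coprime, so CRT works modulo lcm(m_i) when all pairwise compatibility conditions hold.
Pairwise compatibility: gcd(m_i, m_j) must divide a_i - a_j for every pair.
Merge one congruence at a time:
  Start: x ≡ 2 (mod 4).
  Combine with x ≡ 4 (mod 10): gcd(4, 10) = 2; 4 - 2 = 2, which IS divisible by 2, so compatible.
    Write x = 2 + 4·t and substitute into x ≡ 4 (mod 10): 4·t ≡ 4 − 2 = 2 (mod 10).
    Divide the congruence (and modulus) by g = 2: 2·t ≡ 1 (mod 5).
    The inverse of 2 mod 5 is 3 (since 2·3 = 6 = 1·5 + 1), so t ≡ 3·1 = 3 ≡ 3 (mod 5).
    Then x = 2 + 4·3 = 14, valid modulo lcm(4, 10) = 20: x ≡ 14 (mod 20).
  Combine with x ≡ 14 (mod 20): gcd(20, 20) = 20; 14 - 14 = 0, which IS divisible by 20, so compatible.
    Write x = 14 + 20·t and substitute into x ≡ 14 (mod 20): 20·t ≡ 14 − 14 = 0 (mod 20).
    Divide the congruence (and modulus) by g = 20: 1·t ≡ 0 (mod 1).
    Modulo 1 every t works; take t = 0.
    Then x = 14 + 20·0 = 14, valid modulo lcm(20, 20) = 20: x ≡ 14 (mod 20).
Verify: 14 mod 4 = 2, 14 mod 10 = 4, 14 mod 20 = 14.

x ≡ 14 (mod 20).


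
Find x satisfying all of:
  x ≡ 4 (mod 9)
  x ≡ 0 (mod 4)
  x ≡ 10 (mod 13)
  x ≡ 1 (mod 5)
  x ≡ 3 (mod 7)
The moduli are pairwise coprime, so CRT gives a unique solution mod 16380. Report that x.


Product of moduli M = 9 · 4 · 13 · 5 · 7 = 16380.
Merge one congruence at a time:
  Start: x ≡ 4 (mod 9).
  Combine with x ≡ 0 (mod 4); new modulus lcm = 36.
    Write x = 4 + 9·t and substitute into x ≡ 0 (mod 4): 9·t ≡ 0 − 4 = -4 (mod 4).
    Reduce coefficients mod 4: 1·t ≡ 0 (mod 4).
    So t ≡ 0 (mod 4).
    Then x = 4 + 9·0 = 4, valid modulo lcm(9, 4) = 36: x ≡ 4 (mod 36).
  Combine with x ≡ 10 (mod 13); new modulus lcm = 468.
    Write x = 4 + 36·t and substitute into x ≡ 10 (mod 13): 36·t ≡ 10 − 4 = 6 (mod 13).
    Reduce coefficients mod 13: 10·t ≡ 6 (mod 13).
    The inverse of 10 mod 13 is 4 (since 10·4 = 40 = 3·13 + 1), so t ≡ 4·6 = 24 ≡ 11 (mod 13).
    Then x = 4 + 36·11 = 400, valid modulo lcm(36, 13) = 468: x ≡ 400 (mod 468).
  Combine with x ≡ 1 (mod 5); new modulus lcm = 2340.
    Write x = 400 + 468·t and substitute into x ≡ 1 (mod 5): 468·t ≡ 1 − 400 = -399 (mod 5).
    Reduce coefficients mod 5: 3·t ≡ 1 (mod 5).
    The inverse of 3 mod 5 is 2 (since 3·2 = 6 = 1·5 + 1), so t ≡ 2·1 = 2 ≡ 2 (mod 5).
    Then x = 400 + 468·2 = 1336, valid modulo lcm(468, 5) = 2340: x ≡ 1336 (mod 2340).
  Combine with x ≡ 3 (mod 7); new modulus lcm = 16380.
    Write x = 1336 + 2340·t and substitute into x ≡ 3 (mod 7): 2340·t ≡ 3 − 1336 = -1333 (mod 7).
    Reduce coefficients mod 7: 2·t ≡ 4 (mod 7).
    The inverse of 2 mod 7 is 4 (since 2·4 = 8 = 1·7 + 1), so t ≡ 4·4 = 16 ≡ 2 (mod 7).
    Then x = 1336 + 2340·2 = 6016, valid modulo lcm(2340, 7) = 16380: x ≡ 6016 (mod 16380).
Verify against each original: 6016 mod 9 = 4, 6016 mod 4 = 0, 6016 mod 13 = 10, 6016 mod 5 = 1, 6016 mod 7 = 3.

x ≡ 6016 (mod 16380).


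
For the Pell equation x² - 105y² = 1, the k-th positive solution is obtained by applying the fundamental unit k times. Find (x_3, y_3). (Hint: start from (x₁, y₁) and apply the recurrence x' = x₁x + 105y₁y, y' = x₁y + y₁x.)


Step 1: Find the fundamental solution (x₁, y₁) of x² - 105y² = 1.
  Expand √105 as a continued fraction. a₀ = ⌊√105⌋ = 10; iterate m_{k+1} = d_k·a_k − m_k, d_{k+1} = (105 − m_{k+1}²)/d_k, a_{k+1} = ⌊(a₀ + m_{k+1})/d_{k+1}⌋ (starting m₀ = 0, d₀ = 1), with convergents p_k = a_k·p_{k-1} + p_{k-2}, q_k = a_k·q_{k-1} + q_{k-2} (p₋₁ = 1, q₋₁ = 0):
  k = 0: a₀ = 10; p₀/q₀ = 10/1; p₀² − 105·q₀² = 100 − 105 = -5.
  k = 1: m = 10, d = 5, a = ⌊(10 + 10)/5⌋ = 4; p/q = (4·10 + 1)/(4·1 + 0) = 41/4; p² − 105·q² = 1681 − 1680 = 1.
  The first convergent with p² − 105·q² = 1 gives the fundamental solution (x₁, y₁) = (41, 4).
Step 2: Apply the recurrence (x_{n+1}, y_{n+1}) = (x₁x_n + 105y₁y_n, x₁y_n + y₁x_n) repeatedly.
  From (x_1, y_1) = (41, 4): x_2 = 41·41 + 105·4·4 = 3361; y_2 = 41·4 + 4·41 = 328.
  From (x_2, y_2) = (3361, 328): x_3 = 41·3361 + 105·4·328 = 275561; y_3 = 41·328 + 4·3361 = 26892.
Step 3: Verify x_3² - 105·y_3² = 75933864721 - 75933864720 = 1 (should be 1). ✓

(x_1, y_1) = (41, 4); (x_3, y_3) = (275561, 26892).


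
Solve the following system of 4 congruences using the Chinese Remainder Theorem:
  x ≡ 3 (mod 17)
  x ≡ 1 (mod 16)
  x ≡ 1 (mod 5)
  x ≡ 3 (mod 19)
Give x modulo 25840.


Product of moduli M = 17 · 16 · 5 · 19 = 25840.
Merge one congruence at a time:
  Start: x ≡ 3 (mod 17).
  Combine with x ≡ 1 (mod 16); new modulus lcm = 272.
    Write x = 3 + 17·t and substitute into x ≡ 1 (mod 16): 17·t ≡ 1 − 3 = -2 (mod 16).
    Reduce coefficients mod 16: 1·t ≡ 14 (mod 16).
    So t ≡ 14 (mod 16).
    Then x = 3 + 17·14 = 241, valid modulo lcm(17, 16) = 272: x ≡ 241 (mod 272).
  Combine with x ≡ 1 (mod 5); new modulus lcm = 1360.
    Write x = 241 + 272·t and substitute into x ≡ 1 (mod 5): 272·t ≡ 1 − 241 = -240 (mod 5).
    Reduce coefficients mod 5: 2·t ≡ 0 (mod 5).
    The inverse of 2 mod 5 is 3 (since 2·3 = 6 = 1·5 + 1), so t ≡ 3·0 = 0 ≡ 0 (mod 5).
    Then x = 241 + 272·0 = 241, valid modulo lcm(272, 5) = 1360: x ≡ 241 (mod 1360).
  Combine with x ≡ 3 (mod 19); new modulus lcm = 25840.
    Write x = 241 + 1360·t and substitute into x ≡ 3 (mod 19): 1360·t ≡ 3 − 241 = -238 (mod 19).
    Reduce coefficients mod 19: 11·t ≡ 9 (mod 19).
    The inverse of 11 mod 19 is 7 (since 11·7 = 77 = 4·19 + 1), so t ≡ 7·9 = 63 ≡ 6 (mod 19).
    Then x = 241 + 1360·6 = 8401, valid modulo lcm(1360, 19) = 25840: x ≡ 8401 (mod 25840).
Verify against each original: 8401 mod 17 = 3, 8401 mod 16 = 1, 8401 mod 5 = 1, 8401 mod 19 = 3.

x ≡ 8401 (mod 25840).


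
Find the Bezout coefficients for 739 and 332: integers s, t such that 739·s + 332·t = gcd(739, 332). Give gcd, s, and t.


Euclidean algorithm on (739, 332) — divide until remainder is 0:
  739 = 2 · 332 + 75
  332 = 4 · 75 + 32
  75 = 2 · 32 + 11
  32 = 2 · 11 + 10
  11 = 1 · 10 + 1
  10 = 10 · 1 + 0
gcd(739, 332) = 1.
Track Bezout coefficients alongside the remainders: start with r₀ = 739 = a·1 + b·0 (s = 1, t = 0) and r₁ = 332 = a·0 + b·1 (s = 0, t = 1); each new remainder r_{k+1} = r_{k-1} − q_k·r_k inherits s_{k+1} = s_{k-1} − q_k·s_k, t_{k+1} = t_{k-1} − q_k·t_k, so r_k = a·s_k + b·t_k at every step:
  q = 2: r = 75, s = 1 − 2·0 = 1, t = 0 − 2·1 = -2  (check: 739·1 + 332·(-2) = 75)
  q = 4: r = 32, s = 0 − 4·1 = -4, t = 1 − 4·(-2) = 9  (check: 739·(-4) + 332·9 = 32)
  q = 2: r = 11, s = 1 − 2·(-4) = 9, t = -2 − 2·9 = -20  (check: 739·9 + 332·(-20) = 11)
  q = 2: r = 10, s = -4 − 2·9 = -22, t = 9 − 2·(-20) = 49  (check: 739·(-22) + 332·49 = 10)
  q = 1: r = 1, s = 9 − 1·(-22) = 31, t = -20 − 1·49 = -69  (check: 739·31 + 332·(-69) = 1)
The row with r = 1 (the gcd) gives the Bezout coefficients s = 31, t = -69.
Result: 739 · (31) + 332 · (-69) = 1.

gcd(739, 332) = 1; s = 31, t = -69 (check: 739·31 + 332·(-69) = 1).


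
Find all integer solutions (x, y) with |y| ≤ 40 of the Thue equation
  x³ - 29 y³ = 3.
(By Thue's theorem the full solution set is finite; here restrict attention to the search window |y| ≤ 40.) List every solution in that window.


The equation is x³ - 29y³ = 3. For fixed y, x³ = 29·y³ + 3, so a solution requires the RHS to be a perfect cube.
Strategy: iterate y from -40 to 40, compute RHS = 29·y³ + 3, and check whether it is a (positive or negative) perfect cube.
Check small values of y:
  y = 0: RHS = 3 is not a perfect cube.
  y = 1: RHS = 32 is not a perfect cube.
  y = -1: RHS = -26 is not a perfect cube.
  y = 2: RHS = 235 is not a perfect cube.
  y = -2: RHS = -229 is not a perfect cube.
  y = 3: RHS = 786 is not a perfect cube.
  y = -3: RHS = -780 is not a perfect cube.
Continuing the search up to |y| = 40 finds no solutions either.
No (x, y) in the scanned range satisfies the equation.

No integer solutions with |y| ≤ 40.


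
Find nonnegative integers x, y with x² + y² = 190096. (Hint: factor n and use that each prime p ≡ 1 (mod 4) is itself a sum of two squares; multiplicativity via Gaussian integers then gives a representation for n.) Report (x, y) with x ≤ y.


Step 1: Factor n = 190096 = 2^4 · 109^2.
Step 2: Check the mod-4 condition on each prime factor: 2 = 2 (special); 109 ≡ 1 (mod 4), exponent 2.
All primes ≡ 3 (mod 4) appear to even exponent (or don't appear), so by the two-squares theorem n IS expressible as a sum of two squares.
Step 3: Build a representation. Group n = k² · m with k = 4 and m = 109 · 109 = 11881 (a product of primes ≡ 1 (mod 4)); a representation of m scales to one of n via (k·x)² + (k·y)² = k²(x² + y²). Each prime p ≡ 1 (mod 4) is itself a sum of two squares; find a² by testing p − a² for a perfect square:
  109: 109 − 1² = 108, 109 − 2² = 105, 109 − 3² = 100 = 10² ⇒ 109 = 3² + 10².
  Combine using the Brahmagupta–Fibonacci identity (a² + b²)(c² + d²) = (ac − bd)² + (ad + bc)² = (ac + bd)² + (ad − bc)²:
  109 · 109 = 11881: from (3² + 10²)(3² + 10²), take (3·3 − 10·10, 3·10 + 10·3) = (9 − 100, 30 + 30) = (-91, 60); dropping signs (only squares matter) gives (91, 60); check 91² + 60² = 8281 + 3600 = 11881 ✓.
  Scale by k = 4: (4·91, 4·60) = (364, 240).
Step 4: Order so x ≤ y and verify: 240² + 364² = 57600 + 132496 = 190096 = n. ✓

n = 190096 = 240² + 364² (one valid representation with x ≤ y).


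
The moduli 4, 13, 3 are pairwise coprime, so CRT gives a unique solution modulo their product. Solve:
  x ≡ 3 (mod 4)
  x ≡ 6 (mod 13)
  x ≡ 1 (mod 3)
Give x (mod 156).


Moduli 4, 13, 3 are pairwise coprime; by CRT there is a unique solution modulo M = 4 · 13 · 3 = 156.
Solve pairwise, accumulating the modulus:
  Start with x ≡ 3 (mod 4).
  Combine with x ≡ 6 (mod 13): since gcd(4, 13) = 1, we get a unique residue mod 52.
    Write x = 3 + 4·t and substitute into x ≡ 6 (mod 13): 4·t ≡ 6 − 3 = 3 (mod 13).
    The inverse of 4 mod 13 is 10 (since 4·10 = 40 = 3·13 + 1), so t ≡ 10·3 = 30 ≡ 4 (mod 13).
    Then x = 3 + 4·4 = 19, valid modulo lcm(4, 13) = 52: x ≡ 19 (mod 52).
  Combine with x ≡ 1 (mod 3): since gcd(52, 3) = 1, we get a unique residue mod 156.
    Write x = 19 + 52·t and substitute into x ≡ 1 (mod 3): 52·t ≡ 1 − 19 = -18 (mod 3).
    Reduce coefficients mod 3: 1·t ≡ 0 (mod 3).
    So t ≡ 0 (mod 3).
    Then x = 19 + 52·0 = 19, valid modulo lcm(52, 3) = 156: x ≡ 19 (mod 156).
Verify: 19 mod 4 = 3 ✓, 19 mod 13 = 6 ✓, 19 mod 3 = 1 ✓.

x ≡ 19 (mod 156).


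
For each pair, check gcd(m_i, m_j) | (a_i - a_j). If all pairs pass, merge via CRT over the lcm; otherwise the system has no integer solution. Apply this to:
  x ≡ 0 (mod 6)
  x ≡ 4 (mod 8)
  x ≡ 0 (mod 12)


Moduli 6, 8, 12 are not pairwise coprime, so CRT works modulo lcm(m_i) when all pairwise compatibility conditions hold.
Pairwise compatibility: gcd(m_i, m_j) must divide a_i - a_j for every pair.
Merge one congruence at a time:
  Start: x ≡ 0 (mod 6).
  Combine with x ≡ 4 (mod 8): gcd(6, 8) = 2; 4 - 0 = 4, which IS divisible by 2, so compatible.
    Write x = 0 + 6·t and substitute into x ≡ 4 (mod 8): 6·t ≡ 4 − 0 = 4 (mod 8).
    Divide the congruence (and modulus) by g = 2: 3·t ≡ 2 (mod 4).
    The inverse of 3 mod 4 is 3 (since 3·3 = 9 = 2·4 + 1), so t ≡ 3·2 = 6 ≡ 2 (mod 4).
    Then x = 0 + 6·2 = 12, valid modulo lcm(6, 8) = 24: x ≡ 12 (mod 24).
  Combine with x ≡ 0 (mod 12): gcd(24, 12) = 12; 0 - 12 = -12, which IS divisible by 12, so compatible.
    Write x = 12 + 24·t and substitute into x ≡ 0 (mod 12): 24·t ≡ 0 − 12 = -12 (mod 12).
    Divide the congruence (and modulus) by g = 12: 2·t ≡ -1 (mod 1).
    Modulo 1 every t works; take t = 0.
    Then x = 12 + 24·0 = 12, valid modulo lcm(24, 12) = 24: x ≡ 12 (mod 24).
Verify: 12 mod 6 = 0, 12 mod 8 = 4, 12 mod 12 = 0.

x ≡ 12 (mod 24).


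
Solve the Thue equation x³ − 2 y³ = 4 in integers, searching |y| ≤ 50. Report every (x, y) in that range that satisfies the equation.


The equation is x³ - 2y³ = 4. For fixed y, x³ = 2·y³ + 4, so a solution requires the RHS to be a perfect cube.
Strategy: iterate y from -50 to 50, compute RHS = 2·y³ + 4, and check whether it is a (positive or negative) perfect cube.
Check small values of y:
  y = 0: RHS = 4 is not a perfect cube.
  y = 1: RHS = 6 is not a perfect cube.
  y = -1: RHS = 2 is not a perfect cube.
  y = 2: RHS = 20 is not a perfect cube.
  y = -2: RHS = -12 is not a perfect cube.
  y = 3: RHS = 58 is not a perfect cube.
  y = -3: RHS = -50 is not a perfect cube.
Continuing the search up to |y| = 50 finds no solutions either.
No (x, y) in the scanned range satisfies the equation.

No integer solutions with |y| ≤ 50.


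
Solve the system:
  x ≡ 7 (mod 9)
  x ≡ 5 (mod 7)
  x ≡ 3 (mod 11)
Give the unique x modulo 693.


Moduli 9, 7, 11 are pairwise coprime; by CRT there is a unique solution modulo M = 9 · 7 · 11 = 693.
Solve pairwise, accumulating the modulus:
  Start with x ≡ 7 (mod 9).
  Combine with x ≡ 5 (mod 7): since gcd(9, 7) = 1, we get a unique residue mod 63.
    Write x = 7 + 9·t and substitute into x ≡ 5 (mod 7): 9·t ≡ 5 − 7 = -2 (mod 7).
    Reduce coefficients mod 7: 2·t ≡ 5 (mod 7).
    The inverse of 2 mod 7 is 4 (since 2·4 = 8 = 1·7 + 1), so t ≡ 4·5 = 20 ≡ 6 (mod 7).
    Then x = 7 + 9·6 = 61, valid modulo lcm(9, 7) = 63: x ≡ 61 (mod 63).
  Combine with x ≡ 3 (mod 11): since gcd(63, 11) = 1, we get a unique residue mod 693.
    Write x = 61 + 63·t and substitute into x ≡ 3 (mod 11): 63·t ≡ 3 − 61 = -58 (mod 11).
    Reduce coefficients mod 11: 8·t ≡ 8 (mod 11).
    The inverse of 8 mod 11 is 7 (since 8·7 = 56 = 5·11 + 1), so t ≡ 7·8 = 56 ≡ 1 (mod 11).
    Then x = 61 + 63·1 = 124, valid modulo lcm(63, 11) = 693: x ≡ 124 (mod 693).
Verify: 124 mod 9 = 7 ✓, 124 mod 7 = 5 ✓, 124 mod 11 = 3 ✓.

x ≡ 124 (mod 693).


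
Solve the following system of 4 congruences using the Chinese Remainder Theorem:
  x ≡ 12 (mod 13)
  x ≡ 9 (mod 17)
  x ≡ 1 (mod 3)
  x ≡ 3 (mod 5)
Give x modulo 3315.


Product of moduli M = 13 · 17 · 3 · 5 = 3315.
Merge one congruence at a time:
  Start: x ≡ 12 (mod 13).
  Combine with x ≡ 9 (mod 17); new modulus lcm = 221.
    Write x = 12 + 13·t and substitute into x ≡ 9 (mod 17): 13·t ≡ 9 − 12 = -3 (mod 17).
    Reduce coefficients mod 17: 13·t ≡ 14 (mod 17).
    The inverse of 13 mod 17 is 4 (since 13·4 = 52 = 3·17 + 1), so t ≡ 4·14 = 56 ≡ 5 (mod 17).
    Then x = 12 + 13·5 = 77, valid modulo lcm(13, 17) = 221: x ≡ 77 (mod 221).
  Combine with x ≡ 1 (mod 3); new modulus lcm = 663.
    Write x = 77 + 221·t and substitute into x ≡ 1 (mod 3): 221·t ≡ 1 − 77 = -76 (mod 3).
    Reduce coefficients mod 3: 2·t ≡ 2 (mod 3).
    The inverse of 2 mod 3 is 2 (since 2·2 = 4 = 1·3 + 1), so t ≡ 2·2 = 4 ≡ 1 (mod 3).
    Then x = 77 + 221·1 = 298, valid modulo lcm(221, 3) = 663: x ≡ 298 (mod 663).
  Combine with x ≡ 3 (mod 5); new modulus lcm = 3315.
    Write x = 298 + 663·t and substitute into x ≡ 3 (mod 5): 663·t ≡ 3 − 298 = -295 (mod 5).
    Reduce coefficients mod 5: 3·t ≡ 0 (mod 5).
    The inverse of 3 mod 5 is 2 (since 3·2 = 6 = 1·5 + 1), so t ≡ 2·0 = 0 ≡ 0 (mod 5).
    Then x = 298 + 663·0 = 298, valid modulo lcm(663, 5) = 3315: x ≡ 298 (mod 3315).
Verify against each original: 298 mod 13 = 12, 298 mod 17 = 9, 298 mod 3 = 1, 298 mod 5 = 3.

x ≡ 298 (mod 3315).


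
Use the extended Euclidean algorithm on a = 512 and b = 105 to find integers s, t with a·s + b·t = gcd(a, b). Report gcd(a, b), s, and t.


Euclidean algorithm on (512, 105) — divide until remainder is 0:
  512 = 4 · 105 + 92
  105 = 1 · 92 + 13
  92 = 7 · 13 + 1
  13 = 13 · 1 + 0
gcd(512, 105) = 1.
Track Bezout coefficients alongside the remainders: start with r₀ = 512 = a·1 + b·0 (s = 1, t = 0) and r₁ = 105 = a·0 + b·1 (s = 0, t = 1); each new remainder r_{k+1} = r_{k-1} − q_k·r_k inherits s_{k+1} = s_{k-1} − q_k·s_k, t_{k+1} = t_{k-1} − q_k·t_k, so r_k = a·s_k + b·t_k at every step:
  q = 4: r = 92, s = 1 − 4·0 = 1, t = 0 − 4·1 = -4  (check: 512·1 + 105·(-4) = 92)
  q = 1: r = 13, s = 0 − 1·1 = -1, t = 1 − 1·(-4) = 5  (check: 512·(-1) + 105·5 = 13)
  q = 7: r = 1, s = 1 − 7·(-1) = 8, t = -4 − 7·5 = -39  (check: 512·8 + 105·(-39) = 1)
The row with r = 1 (the gcd) gives the Bezout coefficients s = 8, t = -39.
Result: 512 · (8) + 105 · (-39) = 1.

gcd(512, 105) = 1; s = 8, t = -39 (check: 512·8 + 105·(-39) = 1).


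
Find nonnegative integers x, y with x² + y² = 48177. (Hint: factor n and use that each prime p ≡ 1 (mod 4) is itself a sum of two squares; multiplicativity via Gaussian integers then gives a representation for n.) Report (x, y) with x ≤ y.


Step 1: Factor n = 48177 = 3^2 · 53 · 101.
Step 2: Check the mod-4 condition on each prime factor: 3 ≡ 3 (mod 4), exponent 2 (must be even); 53 ≡ 1 (mod 4), exponent 1; 101 ≡ 1 (mod 4), exponent 1.
All primes ≡ 3 (mod 4) appear to even exponent (or don't appear), so by the two-squares theorem n IS expressible as a sum of two squares.
Step 3: Build a representation. Group n = k² · m with k = 3 and m = 53 · 101 = 5353 (a product of primes ≡ 1 (mod 4)); a representation of m scales to one of n via (k·x)² + (k·y)² = k²(x² + y²). Each prime p ≡ 1 (mod 4) is itself a sum of two squares; find a² by testing p − a² for a perfect square:
  53: 53 − 1² = 52, 53 − 2² = 49 = 7² ⇒ 53 = 2² + 7².
  101: 101 − 1² = 100 = 10² ⇒ 101 = 1² + 10².
  Combine using the Brahmagupta–Fibonacci identity (a² + b²)(c² + d²) = (ac − bd)² + (ad + bc)² = (ac + bd)² + (ad − bc)²:
  53 · 101 = 5353: from (2² + 7²)(1² + 10²), take (2·1 − 7·10, 2·10 + 7·1) = (2 − 70, 20 + 7) = (-68, 27); dropping signs (only squares matter) gives (68, 27); check 68² + 27² = 4624 + 729 = 5353 ✓.
  Scale by k = 3: (3·68, 3·27) = (204, 81).
Step 4: Order so x ≤ y and verify: 81² + 204² = 6561 + 41616 = 48177 = n. ✓

n = 48177 = 81² + 204² (one valid representation with x ≤ y).


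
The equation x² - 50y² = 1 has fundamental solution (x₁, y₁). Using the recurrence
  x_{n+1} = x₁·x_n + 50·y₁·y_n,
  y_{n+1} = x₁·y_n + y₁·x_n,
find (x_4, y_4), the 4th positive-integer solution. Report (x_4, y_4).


Step 1: Find the fundamental solution (x₁, y₁) of x² - 50y² = 1.
  Expand √50 as a continued fraction. a₀ = ⌊√50⌋ = 7; iterate m_{k+1} = d_k·a_k − m_k, d_{k+1} = (50 − m_{k+1}²)/d_k, a_{k+1} = ⌊(a₀ + m_{k+1})/d_{k+1}⌋ (starting m₀ = 0, d₀ = 1), with convergents p_k = a_k·p_{k-1} + p_{k-2}, q_k = a_k·q_{k-1} + q_{k-2} (p₋₁ = 1, q₋₁ = 0):
  k = 0: a₀ = 7; p₀/q₀ = 7/1; p₀² − 50·q₀² = 49 − 50 = -1.
  k = 1: m = 7, d = 1, a = ⌊(7 + 7)/1⌋ = 14; p/q = (14·7 + 1)/(14·1 + 0) = 99/14; p² − 50·q² = 9801 − 9800 = 1.
  The first convergent with p² − 50·q² = 1 gives the fundamental solution (x₁, y₁) = (99, 14).
Step 2: Apply the recurrence (x_{n+1}, y_{n+1}) = (x₁x_n + 50y₁y_n, x₁y_n + y₁x_n) repeatedly.
  From (x_1, y_1) = (99, 14): x_2 = 99·99 + 50·14·14 = 19601; y_2 = 99·14 + 14·99 = 2772.
  From (x_2, y_2) = (19601, 2772): x_3 = 99·19601 + 50·14·2772 = 3880899; y_3 = 99·2772 + 14·19601 = 548842.
  From (x_3, y_3) = (3880899, 548842): x_4 = 99·3880899 + 50·14·548842 = 768398401; y_4 = 99·548842 + 14·3880899 = 108667944.
Step 3: Verify x_4² - 50·y_4² = 590436102659356801 - 590436102659356800 = 1 (should be 1). ✓

(x_1, y_1) = (99, 14); (x_4, y_4) = (768398401, 108667944).


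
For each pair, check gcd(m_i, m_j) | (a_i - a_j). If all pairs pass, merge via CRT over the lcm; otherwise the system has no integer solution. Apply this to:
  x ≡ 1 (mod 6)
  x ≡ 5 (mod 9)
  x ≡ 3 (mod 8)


Moduli 6, 9, 8 are not pairwise coprime, so CRT works modulo lcm(m_i) when all pairwise compatibility conditions hold.
Pairwise compatibility: gcd(m_i, m_j) must divide a_i - a_j for every pair.
Merge one congruence at a time:
  Start: x ≡ 1 (mod 6).
  Combine with x ≡ 5 (mod 9): gcd(6, 9) = 3, and 5 - 1 = 4 is NOT divisible by 3.
    ⇒ system is inconsistent (no integer solution).

No solution (the system is inconsistent).


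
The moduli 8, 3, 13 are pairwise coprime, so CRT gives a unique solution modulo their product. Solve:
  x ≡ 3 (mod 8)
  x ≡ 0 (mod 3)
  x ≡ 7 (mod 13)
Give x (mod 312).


Moduli 8, 3, 13 are pairwise coprime; by CRT there is a unique solution modulo M = 8 · 3 · 13 = 312.
Solve pairwise, accumulating the modulus:
  Start with x ≡ 3 (mod 8).
  Combine with x ≡ 0 (mod 3): since gcd(8, 3) = 1, we get a unique residue mod 24.
    Write x = 3 + 8·t and substitute into x ≡ 0 (mod 3): 8·t ≡ 0 − 3 = -3 (mod 3).
    Reduce coefficients mod 3: 2·t ≡ 0 (mod 3).
    The inverse of 2 mod 3 is 2 (since 2·2 = 4 = 1·3 + 1), so t ≡ 2·0 = 0 ≡ 0 (mod 3).
    Then x = 3 + 8·0 = 3, valid modulo lcm(8, 3) = 24: x ≡ 3 (mod 24).
  Combine with x ≡ 7 (mod 13): since gcd(24, 13) = 1, we get a unique residue mod 312.
    Write x = 3 + 24·t and substitute into x ≡ 7 (mod 13): 24·t ≡ 7 − 3 = 4 (mod 13).
    Reduce coefficients mod 13: 11·t ≡ 4 (mod 13).
    The inverse of 11 mod 13 is 6 (since 11·6 = 66 = 5·13 + 1), so t ≡ 6·4 = 24 ≡ 11 (mod 13).
    Then x = 3 + 24·11 = 267, valid modulo lcm(24, 13) = 312: x ≡ 267 (mod 312).
Verify: 267 mod 8 = 3 ✓, 267 mod 3 = 0 ✓, 267 mod 13 = 7 ✓.

x ≡ 267 (mod 312).


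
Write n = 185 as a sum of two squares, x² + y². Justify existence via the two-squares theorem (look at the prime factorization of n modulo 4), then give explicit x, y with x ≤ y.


Step 1: Factor n = 185 = 5 · 37.
Step 2: Check the mod-4 condition on each prime factor: 5 ≡ 1 (mod 4), exponent 1; 37 ≡ 1 (mod 4), exponent 1.
All primes ≡ 3 (mod 4) appear to even exponent (or don't appear), so by the two-squares theorem n IS expressible as a sum of two squares.
Step 3: Build a representation. Here n = 5 · 37 is a product of primes ≡ 1 (mod 4). Each prime p ≡ 1 (mod 4) is itself a sum of two squares; find a² by testing p − a² for a perfect square:
  5: 5 − 1² = 4 = 2² ⇒ 5 = 1² + 2².
  37: 37 − 1² = 36 = 6² ⇒ 37 = 1² + 6².
  Combine using the Brahmagupta–Fibonacci identity (a² + b²)(c² + d²) = (ac − bd)² + (ad + bc)² = (ac + bd)² + (ad − bc)²:
  5 · 37 = 185: from (1² + 2²)(1² + 6²), take (1·1 − 2·6, 1·6 + 2·1) = (1 − 12, 6 + 2) = (-11, 8); dropping signs (only squares matter) gives (11, 8); check 11² + 8² = 121 + 64 = 185 ✓.
Step 4: Order so x ≤ y and verify: 8² + 11² = 64 + 121 = 185 = n. ✓

n = 185 = 8² + 11² (one valid representation with x ≤ y).


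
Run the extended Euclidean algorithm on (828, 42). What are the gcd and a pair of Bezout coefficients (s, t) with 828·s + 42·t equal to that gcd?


Euclidean algorithm on (828, 42) — divide until remainder is 0:
  828 = 19 · 42 + 30
  42 = 1 · 30 + 12
  30 = 2 · 12 + 6
  12 = 2 · 6 + 0
gcd(828, 42) = 6.
Track Bezout coefficients alongside the remainders: start with r₀ = 828 = a·1 + b·0 (s = 1, t = 0) and r₁ = 42 = a·0 + b·1 (s = 0, t = 1); each new remainder r_{k+1} = r_{k-1} − q_k·r_k inherits s_{k+1} = s_{k-1} − q_k·s_k, t_{k+1} = t_{k-1} − q_k·t_k, so r_k = a·s_k + b·t_k at every step:
  q = 19: r = 30, s = 1 − 19·0 = 1, t = 0 − 19·1 = -19  (check: 828·1 + 42·(-19) = 30)
  q = 1: r = 12, s = 0 − 1·1 = -1, t = 1 − 1·(-19) = 20  (check: 828·(-1) + 42·20 = 12)
  q = 2: r = 6, s = 1 − 2·(-1) = 3, t = -19 − 2·20 = -59  (check: 828·3 + 42·(-59) = 6)
The row with r = 6 (the gcd) gives the Bezout coefficients s = 3, t = -59.
Result: 828 · (3) + 42 · (-59) = 6.

gcd(828, 42) = 6; s = 3, t = -59 (check: 828·3 + 42·(-59) = 6).
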